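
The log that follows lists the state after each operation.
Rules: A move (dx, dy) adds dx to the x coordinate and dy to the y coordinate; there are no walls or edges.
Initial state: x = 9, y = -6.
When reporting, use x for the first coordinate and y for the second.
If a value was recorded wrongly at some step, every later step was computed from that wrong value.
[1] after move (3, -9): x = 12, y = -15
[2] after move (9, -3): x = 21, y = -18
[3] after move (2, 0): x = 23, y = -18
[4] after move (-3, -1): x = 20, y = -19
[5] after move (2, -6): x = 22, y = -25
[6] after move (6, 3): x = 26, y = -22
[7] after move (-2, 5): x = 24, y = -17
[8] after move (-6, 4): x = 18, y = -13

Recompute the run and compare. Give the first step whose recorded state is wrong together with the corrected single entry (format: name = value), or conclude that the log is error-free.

step 6, x = 28

Recomputing the run from the initial state:
step 1: x = 12, y = -15
step 2: x = 21, y = -18
step 3: x = 23, y = -18
step 4: x = 20, y = -19
step 5: x = 22, y = -25
step 6: x = 28, y = -22
step 7: x = 26, y = -17
step 8: x = 20, y = -13
The first disagreement with the log is at step 6, where the value should be x = 28.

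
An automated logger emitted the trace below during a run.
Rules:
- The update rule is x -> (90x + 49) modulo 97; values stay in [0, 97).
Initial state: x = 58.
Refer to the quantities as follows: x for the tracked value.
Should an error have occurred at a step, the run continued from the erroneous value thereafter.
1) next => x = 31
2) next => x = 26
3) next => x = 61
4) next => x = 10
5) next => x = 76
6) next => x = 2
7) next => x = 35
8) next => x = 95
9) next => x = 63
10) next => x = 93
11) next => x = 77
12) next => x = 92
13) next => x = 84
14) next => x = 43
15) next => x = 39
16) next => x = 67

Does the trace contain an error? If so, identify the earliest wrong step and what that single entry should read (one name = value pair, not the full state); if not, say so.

no error

1. x = (90*58 + 49) mod 97 = 31 (matches)
2. x = (90*31 + 49) mod 97 = 26 (consistent with the trace)
3. x = (90*26 + 49) mod 97 = 61 (exactly as logged)
4. x = (90*61 + 49) mod 97 = 10 (agrees with the trace)
5. x = (90*10 + 49) mod 97 = 76 (agrees with the trace)
6. x = (90*76 + 49) mod 97 = 2 (checks out)
7. x = (90*2 + 49) mod 97 = 35 (consistent with the trace)
8. x = (90*35 + 49) mod 97 = 95 (verified)
9. x = (90*95 + 49) mod 97 = 63 (verified)
10. x = (90*63 + 49) mod 97 = 93 (no discrepancy)
11. x = (90*93 + 49) mod 97 = 77 (same as recorded)
12. x = (90*77 + 49) mod 97 = 92 (in agreement)
13. x = (90*92 + 49) mod 97 = 84 (no discrepancy)
14. x = (90*84 + 49) mod 97 = 43 (in agreement)
15. x = (90*43 + 49) mod 97 = 39 (no discrepancy)
16. x = (90*39 + 49) mod 97 = 67 (exactly as logged)
All steps check out; nothing to correct.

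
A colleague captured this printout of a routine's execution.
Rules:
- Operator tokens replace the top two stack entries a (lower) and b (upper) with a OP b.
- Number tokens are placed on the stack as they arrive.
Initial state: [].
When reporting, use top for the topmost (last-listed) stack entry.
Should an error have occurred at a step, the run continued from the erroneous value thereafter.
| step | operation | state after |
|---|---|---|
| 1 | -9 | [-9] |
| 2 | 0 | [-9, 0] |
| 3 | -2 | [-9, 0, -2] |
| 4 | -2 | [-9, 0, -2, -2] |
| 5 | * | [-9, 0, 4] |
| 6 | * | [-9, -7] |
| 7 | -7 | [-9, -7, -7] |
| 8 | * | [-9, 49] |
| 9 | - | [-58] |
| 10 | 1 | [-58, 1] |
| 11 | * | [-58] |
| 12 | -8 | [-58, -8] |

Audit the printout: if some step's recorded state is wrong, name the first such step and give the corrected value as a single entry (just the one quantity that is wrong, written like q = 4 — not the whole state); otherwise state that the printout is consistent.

step 6, top = 0

Recomputing the run from the initial state:
step 1: [-9]
step 2: [-9, 0]
step 3: [-9, 0, -2]
step 4: [-9, 0, -2, -2]
step 5: [-9, 0, 4]
step 6: [-9, 0]
step 7: [-9, 0, -7]
step 8: [-9, 0]
step 9: [-9]
step 10: [-9, 1]
step 11: [-9]
step 12: [-9, -8]
The first disagreement with the printout is at step 6, where the value should be top = 0.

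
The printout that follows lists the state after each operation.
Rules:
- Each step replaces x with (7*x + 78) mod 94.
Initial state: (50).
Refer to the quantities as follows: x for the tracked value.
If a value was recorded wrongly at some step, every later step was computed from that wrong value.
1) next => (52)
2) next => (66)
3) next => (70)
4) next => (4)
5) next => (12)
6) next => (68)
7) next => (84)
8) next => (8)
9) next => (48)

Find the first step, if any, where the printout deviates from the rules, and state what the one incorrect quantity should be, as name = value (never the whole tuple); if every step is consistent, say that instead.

Recomputing the run from the initial state:
step 1: x = 52
step 2: x = 66
step 3: x = 70
step 4: x = 4
step 5: x = 12
step 6: x = 68
step 7: x = 84
step 8: x = 8
step 9: x = 40
The first disagreement with the printout is at step 9, where the value should be x = 40.

step 9, x = 40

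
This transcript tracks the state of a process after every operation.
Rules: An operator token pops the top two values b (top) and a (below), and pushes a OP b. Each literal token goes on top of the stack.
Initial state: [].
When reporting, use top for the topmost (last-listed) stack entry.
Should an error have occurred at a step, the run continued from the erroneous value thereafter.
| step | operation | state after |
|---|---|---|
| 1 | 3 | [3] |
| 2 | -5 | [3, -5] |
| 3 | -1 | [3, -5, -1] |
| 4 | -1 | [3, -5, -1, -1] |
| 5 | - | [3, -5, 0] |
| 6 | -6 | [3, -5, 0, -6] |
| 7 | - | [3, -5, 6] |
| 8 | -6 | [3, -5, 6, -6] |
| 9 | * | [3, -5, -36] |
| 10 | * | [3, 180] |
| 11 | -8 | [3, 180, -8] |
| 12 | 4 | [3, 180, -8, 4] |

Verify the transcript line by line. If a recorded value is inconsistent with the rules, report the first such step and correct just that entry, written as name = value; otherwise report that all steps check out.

1. push 3: top = 3 (confirmed correct)
2. push -5: top = -5 (no discrepancy)
3. push -1: top = -1 (confirmed correct)
4. push -1: top = -1 (agrees with the transcript)
5. -1 - -1 = 0 (checks out)
6. push -6: top = -6 (same as recorded)
7. 0 - -6 = 6 (agrees with the transcript)
8. push -6: top = -6 (no discrepancy)
9. 6 * -6 = -36 (same as recorded)
10. -5 * -36 = 180 (matches)
11. push -8: top = -8 (checks out)
12. push 4: top = 4 (checks out)
No step deviates from the rules.

no error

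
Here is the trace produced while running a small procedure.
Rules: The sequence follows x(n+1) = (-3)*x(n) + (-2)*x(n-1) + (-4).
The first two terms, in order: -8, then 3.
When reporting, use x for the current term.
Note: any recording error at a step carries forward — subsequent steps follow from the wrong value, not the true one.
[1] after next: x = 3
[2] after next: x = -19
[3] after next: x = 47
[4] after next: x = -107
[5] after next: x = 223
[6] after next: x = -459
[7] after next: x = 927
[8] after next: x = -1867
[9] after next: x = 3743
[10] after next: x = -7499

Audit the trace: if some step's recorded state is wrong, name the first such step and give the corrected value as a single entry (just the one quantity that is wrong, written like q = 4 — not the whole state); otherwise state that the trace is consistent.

Recomputing the run from the initial state:
step 1: x = 3
step 2: x = -19
step 3: x = 47
step 4: x = -107
step 5: x = 223
step 6: x = -459
step 7: x = 927
step 8: x = -1867
step 9: x = 3743
step 10: x = -7499
This matches the trace at every step.

no error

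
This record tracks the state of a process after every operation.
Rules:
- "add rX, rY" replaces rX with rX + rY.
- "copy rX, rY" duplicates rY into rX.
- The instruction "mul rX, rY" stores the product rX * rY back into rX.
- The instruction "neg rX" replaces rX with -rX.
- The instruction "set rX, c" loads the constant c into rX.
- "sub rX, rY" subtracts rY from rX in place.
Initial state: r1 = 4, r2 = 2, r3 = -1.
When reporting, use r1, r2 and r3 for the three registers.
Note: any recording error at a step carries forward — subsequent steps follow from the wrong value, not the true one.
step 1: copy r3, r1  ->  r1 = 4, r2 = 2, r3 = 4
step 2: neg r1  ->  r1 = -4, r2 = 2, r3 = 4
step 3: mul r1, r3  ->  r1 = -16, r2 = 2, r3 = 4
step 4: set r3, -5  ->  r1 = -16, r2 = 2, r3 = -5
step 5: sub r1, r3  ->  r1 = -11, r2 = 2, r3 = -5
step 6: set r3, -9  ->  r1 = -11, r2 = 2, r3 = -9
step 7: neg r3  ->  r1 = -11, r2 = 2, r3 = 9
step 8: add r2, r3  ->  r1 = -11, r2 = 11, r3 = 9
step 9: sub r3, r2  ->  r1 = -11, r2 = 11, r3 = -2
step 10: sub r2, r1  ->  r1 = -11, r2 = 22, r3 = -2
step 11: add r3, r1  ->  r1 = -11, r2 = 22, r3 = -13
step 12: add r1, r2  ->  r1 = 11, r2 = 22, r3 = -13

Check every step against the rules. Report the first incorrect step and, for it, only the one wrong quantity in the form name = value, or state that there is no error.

no error

Recomputing the run from the initial state:
step 1: r1 = 4, r2 = 2, r3 = 4
step 2: r1 = -4, r2 = 2, r3 = 4
step 3: r1 = -16, r2 = 2, r3 = 4
step 4: r1 = -16, r2 = 2, r3 = -5
step 5: r1 = -11, r2 = 2, r3 = -5
step 6: r1 = -11, r2 = 2, r3 = -9
step 7: r1 = -11, r2 = 2, r3 = 9
step 8: r1 = -11, r2 = 11, r3 = 9
step 9: r1 = -11, r2 = 11, r3 = -2
step 10: r1 = -11, r2 = 22, r3 = -2
step 11: r1 = -11, r2 = 22, r3 = -13
step 12: r1 = 11, r2 = 22, r3 = -13
This matches the record at every step.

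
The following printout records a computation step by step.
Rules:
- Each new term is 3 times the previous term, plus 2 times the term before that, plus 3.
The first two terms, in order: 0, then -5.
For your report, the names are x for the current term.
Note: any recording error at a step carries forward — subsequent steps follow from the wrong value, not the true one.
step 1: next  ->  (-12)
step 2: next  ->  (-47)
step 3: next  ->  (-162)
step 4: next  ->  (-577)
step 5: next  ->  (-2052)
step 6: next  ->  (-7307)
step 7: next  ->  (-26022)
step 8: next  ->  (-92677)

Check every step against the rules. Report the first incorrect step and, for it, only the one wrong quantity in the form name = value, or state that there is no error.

Recomputing the run from the initial state:
step 1: x = -12
step 2: x = -43
step 3: x = -150
step 4: x = -533
step 5: x = -1896
step 6: x = -6751
step 7: x = -24042
step 8: x = -85625
The first disagreement with the printout is at step 2, where the value should be x = -43.

step 2, x = -43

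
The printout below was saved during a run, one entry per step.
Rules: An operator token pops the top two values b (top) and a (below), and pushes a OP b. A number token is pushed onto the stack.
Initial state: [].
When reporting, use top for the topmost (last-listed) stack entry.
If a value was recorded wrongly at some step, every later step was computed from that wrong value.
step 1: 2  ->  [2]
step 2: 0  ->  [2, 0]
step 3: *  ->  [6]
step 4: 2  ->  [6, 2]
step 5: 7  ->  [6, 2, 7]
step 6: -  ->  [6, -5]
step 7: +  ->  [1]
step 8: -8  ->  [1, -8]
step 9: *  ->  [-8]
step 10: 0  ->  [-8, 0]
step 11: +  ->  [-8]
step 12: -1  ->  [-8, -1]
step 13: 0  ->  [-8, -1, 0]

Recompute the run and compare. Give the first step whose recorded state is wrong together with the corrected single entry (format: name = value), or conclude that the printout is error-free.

step 3, top = 0

1. push 2: top = 2 (consistent with the printout)
2. push 0: top = 0 (confirmed correct)
3. 2 * 0 = 0 (this is not what the printout shows)
So the first discrepancy is step 3, where the right value is top = 0.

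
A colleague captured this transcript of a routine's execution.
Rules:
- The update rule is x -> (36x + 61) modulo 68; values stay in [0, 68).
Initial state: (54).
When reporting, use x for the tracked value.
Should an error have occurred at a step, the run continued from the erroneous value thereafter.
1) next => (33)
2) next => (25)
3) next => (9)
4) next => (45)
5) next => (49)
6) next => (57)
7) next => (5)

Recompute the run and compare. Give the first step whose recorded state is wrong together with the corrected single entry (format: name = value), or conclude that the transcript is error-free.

1. x = (36*54 + 61) mod 68 = 33 (exactly as logged)
2. x = (36*33 + 61) mod 68 = 25 (matches)
3. x = (36*25 + 61) mod 68 = 9 (in agreement)
4. x = (36*9 + 61) mod 68 = 45 (confirmed correct)
5. x = (36*45 + 61) mod 68 = 49 (consistent with the transcript)
6. x = (36*49 + 61) mod 68 = 57 (agrees with the transcript)
7. x = (36*57 + 61) mod 68 = 5 (matches)
Nothing is out of place; the run is error-free.

no error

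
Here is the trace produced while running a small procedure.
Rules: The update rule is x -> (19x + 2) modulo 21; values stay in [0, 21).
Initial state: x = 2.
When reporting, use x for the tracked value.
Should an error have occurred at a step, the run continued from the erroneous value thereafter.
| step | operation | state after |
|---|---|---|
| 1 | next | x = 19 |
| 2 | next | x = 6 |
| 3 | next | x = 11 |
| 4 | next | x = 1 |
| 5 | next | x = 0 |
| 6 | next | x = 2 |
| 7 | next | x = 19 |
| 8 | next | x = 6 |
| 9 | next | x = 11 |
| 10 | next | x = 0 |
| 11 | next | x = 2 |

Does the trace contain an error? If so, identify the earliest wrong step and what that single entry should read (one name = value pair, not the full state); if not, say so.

step 10, x = 1

Recomputing the run from the initial state:
step 1: x = 19
step 2: x = 6
step 3: x = 11
step 4: x = 1
step 5: x = 0
step 6: x = 2
step 7: x = 19
step 8: x = 6
step 9: x = 11
step 10: x = 1
step 11: x = 0
The first disagreement with the trace is at step 10, where the value should be x = 1.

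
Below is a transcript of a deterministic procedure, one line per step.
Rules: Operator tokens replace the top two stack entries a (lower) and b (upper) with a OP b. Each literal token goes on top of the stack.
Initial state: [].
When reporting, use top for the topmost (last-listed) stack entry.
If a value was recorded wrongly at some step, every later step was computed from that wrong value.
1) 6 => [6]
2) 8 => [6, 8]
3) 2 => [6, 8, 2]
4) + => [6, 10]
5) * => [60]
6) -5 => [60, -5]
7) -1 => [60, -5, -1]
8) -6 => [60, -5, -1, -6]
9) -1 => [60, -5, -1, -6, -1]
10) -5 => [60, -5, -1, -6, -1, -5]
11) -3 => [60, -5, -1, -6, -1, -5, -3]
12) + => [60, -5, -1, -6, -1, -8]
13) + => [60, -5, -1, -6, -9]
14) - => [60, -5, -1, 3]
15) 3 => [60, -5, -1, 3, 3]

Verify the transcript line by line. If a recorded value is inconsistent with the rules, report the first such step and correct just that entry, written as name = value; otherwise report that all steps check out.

Recomputing the run from the initial state:
step 1: [6]
step 2: [6, 8]
step 3: [6, 8, 2]
step 4: [6, 10]
step 5: [60]
step 6: [60, -5]
step 7: [60, -5, -1]
step 8: [60, -5, -1, -6]
step 9: [60, -5, -1, -6, -1]
step 10: [60, -5, -1, -6, -1, -5]
step 11: [60, -5, -1, -6, -1, -5, -3]
step 12: [60, -5, -1, -6, -1, -8]
step 13: [60, -5, -1, -6, -9]
step 14: [60, -5, -1, 3]
step 15: [60, -5, -1, 3, 3]
This matches the transcript at every step.

no error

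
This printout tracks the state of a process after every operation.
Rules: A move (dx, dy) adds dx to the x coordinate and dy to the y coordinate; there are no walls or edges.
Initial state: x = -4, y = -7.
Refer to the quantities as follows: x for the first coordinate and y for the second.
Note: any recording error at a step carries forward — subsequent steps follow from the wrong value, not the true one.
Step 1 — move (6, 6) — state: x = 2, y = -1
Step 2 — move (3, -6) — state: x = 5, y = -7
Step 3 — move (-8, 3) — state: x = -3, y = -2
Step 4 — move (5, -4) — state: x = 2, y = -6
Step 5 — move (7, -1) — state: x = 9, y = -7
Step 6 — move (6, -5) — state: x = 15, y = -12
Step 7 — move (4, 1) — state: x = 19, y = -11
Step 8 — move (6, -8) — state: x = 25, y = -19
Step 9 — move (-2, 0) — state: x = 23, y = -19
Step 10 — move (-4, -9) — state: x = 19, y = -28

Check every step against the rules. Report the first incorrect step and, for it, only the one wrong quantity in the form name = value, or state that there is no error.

Recomputing the run from the initial state:
step 1: x = 2, y = -1
step 2: x = 5, y = -7
step 3: x = -3, y = -4
step 4: x = 2, y = -8
step 5: x = 9, y = -9
step 6: x = 15, y = -14
step 7: x = 19, y = -13
step 8: x = 25, y = -21
step 9: x = 23, y = -21
step 10: x = 19, y = -30
The first disagreement with the printout is at step 3, where the value should be y = -4.

step 3, y = -4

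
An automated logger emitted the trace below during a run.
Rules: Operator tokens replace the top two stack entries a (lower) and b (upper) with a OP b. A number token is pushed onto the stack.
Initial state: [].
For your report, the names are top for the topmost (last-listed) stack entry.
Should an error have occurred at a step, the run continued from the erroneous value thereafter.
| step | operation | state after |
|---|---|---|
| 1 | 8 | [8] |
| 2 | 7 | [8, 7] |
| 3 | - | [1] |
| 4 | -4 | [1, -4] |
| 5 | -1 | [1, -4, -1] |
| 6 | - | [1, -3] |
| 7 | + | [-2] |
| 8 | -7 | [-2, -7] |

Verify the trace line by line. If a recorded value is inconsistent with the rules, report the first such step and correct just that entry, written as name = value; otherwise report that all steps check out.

no error

Recomputing the run from the initial state:
step 1: [8]
step 2: [8, 7]
step 3: [1]
step 4: [1, -4]
step 5: [1, -4, -1]
step 6: [1, -3]
step 7: [-2]
step 8: [-2, -7]
This matches the trace at every step.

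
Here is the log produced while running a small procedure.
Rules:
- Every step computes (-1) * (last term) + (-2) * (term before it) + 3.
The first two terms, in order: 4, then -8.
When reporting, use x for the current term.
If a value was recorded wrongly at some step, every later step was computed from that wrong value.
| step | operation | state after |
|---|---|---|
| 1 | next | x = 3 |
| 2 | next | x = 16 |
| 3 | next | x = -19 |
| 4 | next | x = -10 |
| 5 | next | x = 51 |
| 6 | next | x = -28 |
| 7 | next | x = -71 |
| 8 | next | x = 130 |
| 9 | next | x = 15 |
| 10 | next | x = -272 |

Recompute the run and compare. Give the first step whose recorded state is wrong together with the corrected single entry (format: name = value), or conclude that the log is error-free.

Recomputing the run from the initial state:
step 1: x = 3
step 2: x = 16
step 3: x = -19
step 4: x = -10
step 5: x = 51
step 6: x = -28
step 7: x = -71
step 8: x = 130
step 9: x = 15
step 10: x = -272
This matches the log at every step.

no error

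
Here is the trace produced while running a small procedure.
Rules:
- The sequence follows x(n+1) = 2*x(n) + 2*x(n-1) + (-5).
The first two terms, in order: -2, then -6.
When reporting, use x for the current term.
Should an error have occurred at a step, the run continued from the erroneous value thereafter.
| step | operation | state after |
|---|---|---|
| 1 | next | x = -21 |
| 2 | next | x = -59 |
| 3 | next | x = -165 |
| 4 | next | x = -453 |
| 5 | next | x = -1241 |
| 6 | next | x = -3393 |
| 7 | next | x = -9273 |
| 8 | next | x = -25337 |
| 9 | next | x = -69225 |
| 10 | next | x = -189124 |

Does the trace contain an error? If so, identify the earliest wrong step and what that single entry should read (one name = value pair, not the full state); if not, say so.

1. x = 2*(-6) + (2)*(-2) + (-5) = -21 (checks out)
2. x = 2*(-21) + (2)*(-6) + (-5) = -59 (in agreement)
3. x = 2*(-59) + (2)*(-21) + (-5) = -165 (same as recorded)
4. x = 2*(-165) + (2)*(-59) + (-5) = -453 (agrees with the trace)
5. x = 2*(-453) + (2)*(-165) + (-5) = -1241 (same as recorded)
6. x = 2*(-1241) + (2)*(-453) + (-5) = -3393 (exactly as logged)
7. x = 2*(-3393) + (2)*(-1241) + (-5) = -9273 (agrees with the trace)
8. x = 2*(-9273) + (2)*(-3393) + (-5) = -25337 (agrees with the trace)
9. x = 2*(-25337) + (2)*(-9273) + (-5) = -69225 (consistent with the trace)
10. x = 2*(-69225) + (2)*(-25337) + (-5) = -189129 (a discrepancy with the trace)
The earliest wrong entry is at step 10: it should read x = -189129.

step 10, x = -189129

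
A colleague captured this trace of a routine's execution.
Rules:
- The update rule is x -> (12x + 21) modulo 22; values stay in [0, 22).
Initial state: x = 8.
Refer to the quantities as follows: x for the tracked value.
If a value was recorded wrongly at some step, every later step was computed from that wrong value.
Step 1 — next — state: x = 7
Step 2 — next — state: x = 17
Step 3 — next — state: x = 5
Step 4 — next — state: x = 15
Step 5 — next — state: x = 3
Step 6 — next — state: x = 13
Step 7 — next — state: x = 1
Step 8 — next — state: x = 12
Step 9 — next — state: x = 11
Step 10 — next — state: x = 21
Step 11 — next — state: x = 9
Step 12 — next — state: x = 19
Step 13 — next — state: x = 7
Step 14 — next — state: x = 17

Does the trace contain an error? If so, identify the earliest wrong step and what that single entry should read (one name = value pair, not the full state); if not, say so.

1. x = (12*8 + 21) mod 22 = 7 (confirmed correct)
2. x = (12*7 + 21) mod 22 = 17 (confirmed correct)
3. x = (12*17 + 21) mod 22 = 5 (consistent with the trace)
4. x = (12*5 + 21) mod 22 = 15 (verified)
5. x = (12*15 + 21) mod 22 = 3 (confirmed correct)
6. x = (12*3 + 21) mod 22 = 13 (same as recorded)
7. x = (12*13 + 21) mod 22 = 1 (confirmed correct)
8. x = (12*1 + 21) mod 22 = 11 (the trace has a different value)
Conclusion: step 8 carries the first error; the entry should be x = 11.

step 8, x = 11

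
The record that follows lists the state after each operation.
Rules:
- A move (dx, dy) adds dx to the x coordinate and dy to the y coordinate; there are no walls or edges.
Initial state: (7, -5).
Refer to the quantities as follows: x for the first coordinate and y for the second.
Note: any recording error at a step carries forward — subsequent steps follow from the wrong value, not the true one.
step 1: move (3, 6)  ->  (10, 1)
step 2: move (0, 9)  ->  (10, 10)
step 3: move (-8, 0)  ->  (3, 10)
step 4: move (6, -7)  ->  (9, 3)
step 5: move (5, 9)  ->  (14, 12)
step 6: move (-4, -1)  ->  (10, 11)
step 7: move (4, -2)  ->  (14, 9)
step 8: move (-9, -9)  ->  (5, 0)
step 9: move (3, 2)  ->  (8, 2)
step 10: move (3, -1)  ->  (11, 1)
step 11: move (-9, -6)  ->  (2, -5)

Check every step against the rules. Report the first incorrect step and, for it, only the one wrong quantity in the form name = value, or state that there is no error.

step 1: x = 7 + (3) = 10, y = -5 + (6) = 1 -> matches
step 2: x = 10 + (0) = 10, y = 1 + (9) = 10 -> verified
step 3: x = 10 + (-8) = 2, y = 10 + (0) = 10 -> the record has a different value
First incorrect step: 3; the correct value is x = 2.

step 3, x = 2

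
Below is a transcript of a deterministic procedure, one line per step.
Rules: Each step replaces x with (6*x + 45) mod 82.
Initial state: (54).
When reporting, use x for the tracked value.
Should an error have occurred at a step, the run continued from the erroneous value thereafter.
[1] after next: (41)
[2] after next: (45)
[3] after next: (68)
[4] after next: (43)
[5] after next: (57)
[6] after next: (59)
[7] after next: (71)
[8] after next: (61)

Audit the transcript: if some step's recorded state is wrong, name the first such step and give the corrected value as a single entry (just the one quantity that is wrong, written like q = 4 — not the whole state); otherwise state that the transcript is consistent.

step 3, x = 69

1. x = (6*54 + 45) mod 82 = 41 (matches)
2. x = (6*41 + 45) mod 82 = 45 (no discrepancy)
3. x = (6*45 + 45) mod 82 = 69 (the transcript has a different value)
First deviation found at step 3; the corrected entry is x = 69.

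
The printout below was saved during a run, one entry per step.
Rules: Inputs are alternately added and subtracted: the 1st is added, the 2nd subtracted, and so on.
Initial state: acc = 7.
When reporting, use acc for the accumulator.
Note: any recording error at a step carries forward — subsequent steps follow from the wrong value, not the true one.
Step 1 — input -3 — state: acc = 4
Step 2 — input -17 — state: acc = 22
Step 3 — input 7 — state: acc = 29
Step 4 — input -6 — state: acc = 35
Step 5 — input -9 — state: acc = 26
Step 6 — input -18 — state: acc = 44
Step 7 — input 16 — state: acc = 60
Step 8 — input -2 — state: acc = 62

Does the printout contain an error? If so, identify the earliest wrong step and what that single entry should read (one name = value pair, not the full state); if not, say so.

Step 1: acc = 7 + -3 = 4 — same as recorded.
Step 2: acc = 4 - -17 = 21 — the printout has a different value.
The audit stops at step 2: the recorded entry is wrong and should be acc = 21.

step 2, acc = 21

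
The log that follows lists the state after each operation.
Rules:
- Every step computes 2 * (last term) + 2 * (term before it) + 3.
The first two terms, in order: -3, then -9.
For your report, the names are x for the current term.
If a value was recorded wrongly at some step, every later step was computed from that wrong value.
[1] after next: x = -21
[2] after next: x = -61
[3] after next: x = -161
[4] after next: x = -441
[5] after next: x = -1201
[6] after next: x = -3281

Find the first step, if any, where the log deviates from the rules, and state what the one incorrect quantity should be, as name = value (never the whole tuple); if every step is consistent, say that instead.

step 2, x = -57

Recomputing the run from the initial state:
step 1: x = -21
step 2: x = -57
step 3: x = -153
step 4: x = -417
step 5: x = -1137
step 6: x = -3105
The first disagreement with the log is at step 2, where the value should be x = -57.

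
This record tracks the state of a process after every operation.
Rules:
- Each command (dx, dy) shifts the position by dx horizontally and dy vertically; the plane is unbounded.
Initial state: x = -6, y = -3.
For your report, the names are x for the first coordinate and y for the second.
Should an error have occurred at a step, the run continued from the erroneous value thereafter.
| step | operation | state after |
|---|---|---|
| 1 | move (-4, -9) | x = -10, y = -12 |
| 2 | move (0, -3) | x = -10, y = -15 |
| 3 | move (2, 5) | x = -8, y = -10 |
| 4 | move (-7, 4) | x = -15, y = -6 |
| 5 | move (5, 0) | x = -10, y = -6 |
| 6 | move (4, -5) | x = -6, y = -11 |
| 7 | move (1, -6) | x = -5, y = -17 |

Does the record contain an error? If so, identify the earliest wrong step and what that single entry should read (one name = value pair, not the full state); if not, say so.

Recomputing the run from the initial state:
step 1: x = -10, y = -12
step 2: x = -10, y = -15
step 3: x = -8, y = -10
step 4: x = -15, y = -6
step 5: x = -10, y = -6
step 6: x = -6, y = -11
step 7: x = -5, y = -17
This matches the record at every step.

no error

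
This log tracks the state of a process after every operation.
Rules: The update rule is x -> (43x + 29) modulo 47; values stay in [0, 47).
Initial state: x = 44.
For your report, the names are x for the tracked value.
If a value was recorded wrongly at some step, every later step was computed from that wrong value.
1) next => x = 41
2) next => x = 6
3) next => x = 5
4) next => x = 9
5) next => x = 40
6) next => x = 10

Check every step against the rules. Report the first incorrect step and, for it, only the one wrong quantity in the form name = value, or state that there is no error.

step 1: x = (43*44 + 29) mod 47 = 41 -> verified
step 2: x = (43*41 + 29) mod 47 = 6 -> checks out
step 3: x = (43*6 + 29) mod 47 = 5 -> agrees with the log
step 4: x = (43*5 + 29) mod 47 = 9 -> agrees with the log
step 5: x = (43*9 + 29) mod 47 = 40 -> matches
step 6: x = (43*40 + 29) mod 47 = 10 -> consistent with the log
Every step is consistent.

no error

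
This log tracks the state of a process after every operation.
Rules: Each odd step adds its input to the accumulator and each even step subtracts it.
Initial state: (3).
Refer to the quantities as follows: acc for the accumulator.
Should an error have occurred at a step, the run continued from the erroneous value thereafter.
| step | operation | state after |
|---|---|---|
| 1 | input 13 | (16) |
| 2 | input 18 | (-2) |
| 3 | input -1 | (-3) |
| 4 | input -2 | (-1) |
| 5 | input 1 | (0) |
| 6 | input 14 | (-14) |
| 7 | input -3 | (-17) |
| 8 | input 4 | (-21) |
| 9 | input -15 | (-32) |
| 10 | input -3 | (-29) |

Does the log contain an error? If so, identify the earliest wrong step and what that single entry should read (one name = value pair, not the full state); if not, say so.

step 9, acc = -36

step 1: acc = 3 + 13 = 16 -> in agreement
step 2: acc = 16 - 18 = -2 -> exactly as logged
step 3: acc = -2 + -1 = -3 -> exactly as logged
step 4: acc = -3 - -2 = -1 -> same as recorded
step 5: acc = -1 + 1 = 0 -> in agreement
step 6: acc = 0 - 14 = -14 -> in agreement
step 7: acc = -14 + -3 = -17 -> confirmed correct
step 8: acc = -17 - 4 = -21 -> matches
step 9: acc = -21 + -15 = -36 -> the log has a different value
First deviation found at step 9; the corrected entry is acc = -36.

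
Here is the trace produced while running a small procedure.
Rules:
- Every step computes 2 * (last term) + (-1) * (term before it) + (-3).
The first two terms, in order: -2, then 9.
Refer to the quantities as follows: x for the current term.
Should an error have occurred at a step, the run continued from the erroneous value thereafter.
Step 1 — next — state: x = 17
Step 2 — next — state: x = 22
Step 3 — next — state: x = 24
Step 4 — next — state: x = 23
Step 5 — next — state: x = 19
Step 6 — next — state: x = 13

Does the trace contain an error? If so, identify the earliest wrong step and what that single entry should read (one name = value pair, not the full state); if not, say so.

step 6, x = 12

Recomputing the run from the initial state:
step 1: x = 17
step 2: x = 22
step 3: x = 24
step 4: x = 23
step 5: x = 19
step 6: x = 12
The first disagreement with the trace is at step 6, where the value should be x = 12.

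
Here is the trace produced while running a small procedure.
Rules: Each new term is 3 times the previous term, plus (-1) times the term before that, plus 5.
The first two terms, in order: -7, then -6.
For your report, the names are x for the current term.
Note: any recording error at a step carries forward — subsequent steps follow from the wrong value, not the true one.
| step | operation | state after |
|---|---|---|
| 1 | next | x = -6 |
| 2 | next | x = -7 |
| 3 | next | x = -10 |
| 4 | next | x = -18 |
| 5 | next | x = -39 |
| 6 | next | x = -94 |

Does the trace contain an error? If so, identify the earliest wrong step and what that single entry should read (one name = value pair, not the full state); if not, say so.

no error

Recomputing the run from the initial state:
step 1: x = -6
step 2: x = -7
step 3: x = -10
step 4: x = -18
step 5: x = -39
step 6: x = -94
This matches the trace at every step.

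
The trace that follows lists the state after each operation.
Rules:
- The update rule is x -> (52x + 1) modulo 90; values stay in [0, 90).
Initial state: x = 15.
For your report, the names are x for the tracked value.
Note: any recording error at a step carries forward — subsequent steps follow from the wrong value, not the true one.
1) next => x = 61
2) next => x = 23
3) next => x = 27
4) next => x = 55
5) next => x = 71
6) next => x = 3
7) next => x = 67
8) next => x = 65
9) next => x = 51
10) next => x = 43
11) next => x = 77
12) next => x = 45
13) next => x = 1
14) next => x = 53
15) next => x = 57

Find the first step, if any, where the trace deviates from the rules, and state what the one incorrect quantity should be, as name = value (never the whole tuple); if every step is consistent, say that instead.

no error

1. x = (52*15 + 1) mod 90 = 61 (in agreement)
2. x = (52*61 + 1) mod 90 = 23 (confirmed correct)
3. x = (52*23 + 1) mod 90 = 27 (verified)
4. x = (52*27 + 1) mod 90 = 55 (verified)
5. x = (52*55 + 1) mod 90 = 71 (in agreement)
6. x = (52*71 + 1) mod 90 = 3 (checks out)
7. x = (52*3 + 1) mod 90 = 67 (same as recorded)
8. x = (52*67 + 1) mod 90 = 65 (matches)
9. x = (52*65 + 1) mod 90 = 51 (same as recorded)
10. x = (52*51 + 1) mod 90 = 43 (verified)
11. x = (52*43 + 1) mod 90 = 77 (checks out)
12. x = (52*77 + 1) mod 90 = 45 (matches)
13. x = (52*45 + 1) mod 90 = 1 (no discrepancy)
14. x = (52*1 + 1) mod 90 = 53 (consistent with the trace)
15. x = (52*53 + 1) mod 90 = 57 (same as recorded)
Every step is consistent.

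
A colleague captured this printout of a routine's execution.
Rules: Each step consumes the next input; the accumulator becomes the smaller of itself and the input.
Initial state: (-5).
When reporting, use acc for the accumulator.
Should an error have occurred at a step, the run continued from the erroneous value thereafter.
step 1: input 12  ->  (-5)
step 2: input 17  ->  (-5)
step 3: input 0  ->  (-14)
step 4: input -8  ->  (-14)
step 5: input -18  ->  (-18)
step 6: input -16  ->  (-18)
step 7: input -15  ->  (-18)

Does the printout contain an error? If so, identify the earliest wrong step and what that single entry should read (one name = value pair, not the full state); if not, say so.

step 3, acc = -5

step 1: acc = min(-5, 12) = -5 -> verified
step 2: acc = min(-5, 17) = -5 -> confirmed correct
step 3: acc = min(-5, 0) = -5 -> not what was recorded
Step 3 is the first one off; corrected, acc = -5.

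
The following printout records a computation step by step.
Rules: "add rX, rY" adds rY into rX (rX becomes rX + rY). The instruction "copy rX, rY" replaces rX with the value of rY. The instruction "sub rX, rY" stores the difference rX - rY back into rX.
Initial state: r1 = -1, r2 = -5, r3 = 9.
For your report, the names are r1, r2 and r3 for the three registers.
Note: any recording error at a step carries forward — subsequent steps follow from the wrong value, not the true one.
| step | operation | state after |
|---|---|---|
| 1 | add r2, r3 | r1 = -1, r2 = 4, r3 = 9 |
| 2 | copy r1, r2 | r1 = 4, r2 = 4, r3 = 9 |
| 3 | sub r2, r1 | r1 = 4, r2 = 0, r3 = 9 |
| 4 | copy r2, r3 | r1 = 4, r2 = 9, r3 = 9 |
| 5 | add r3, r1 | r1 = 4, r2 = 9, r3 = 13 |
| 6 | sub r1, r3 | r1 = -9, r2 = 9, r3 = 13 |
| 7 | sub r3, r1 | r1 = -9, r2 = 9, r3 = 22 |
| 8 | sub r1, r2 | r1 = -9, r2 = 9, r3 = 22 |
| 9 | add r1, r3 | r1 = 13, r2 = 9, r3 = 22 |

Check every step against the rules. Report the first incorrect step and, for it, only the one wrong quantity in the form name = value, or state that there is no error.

Recomputing the run from the initial state:
step 1: r1 = -1, r2 = 4, r3 = 9
step 2: r1 = 4, r2 = 4, r3 = 9
step 3: r1 = 4, r2 = 0, r3 = 9
step 4: r1 = 4, r2 = 9, r3 = 9
step 5: r1 = 4, r2 = 9, r3 = 13
step 6: r1 = -9, r2 = 9, r3 = 13
step 7: r1 = -9, r2 = 9, r3 = 22
step 8: r1 = -18, r2 = 9, r3 = 22
step 9: r1 = 4, r2 = 9, r3 = 22
The first disagreement with the printout is at step 8, where the value should be r1 = -18.

step 8, r1 = -18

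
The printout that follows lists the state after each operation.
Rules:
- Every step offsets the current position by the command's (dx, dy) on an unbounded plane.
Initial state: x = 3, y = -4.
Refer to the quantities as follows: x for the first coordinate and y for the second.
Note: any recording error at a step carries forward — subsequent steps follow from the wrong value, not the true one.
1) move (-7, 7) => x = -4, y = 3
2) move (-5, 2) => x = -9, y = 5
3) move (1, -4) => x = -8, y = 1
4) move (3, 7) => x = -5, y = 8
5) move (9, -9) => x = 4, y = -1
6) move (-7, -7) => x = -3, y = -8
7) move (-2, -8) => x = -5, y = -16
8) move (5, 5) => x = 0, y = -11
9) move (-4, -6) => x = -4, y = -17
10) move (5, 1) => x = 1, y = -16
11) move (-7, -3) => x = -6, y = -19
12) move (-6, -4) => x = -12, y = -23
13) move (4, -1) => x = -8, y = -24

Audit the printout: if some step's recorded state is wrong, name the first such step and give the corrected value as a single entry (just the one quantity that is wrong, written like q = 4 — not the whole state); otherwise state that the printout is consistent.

Recomputing the run from the initial state:
step 1: x = -4, y = 3
step 2: x = -9, y = 5
step 3: x = -8, y = 1
step 4: x = -5, y = 8
step 5: x = 4, y = -1
step 6: x = -3, y = -8
step 7: x = -5, y = -16
step 8: x = 0, y = -11
step 9: x = -4, y = -17
step 10: x = 1, y = -16
step 11: x = -6, y = -19
step 12: x = -12, y = -23
step 13: x = -8, y = -24
This matches the printout at every step.

no error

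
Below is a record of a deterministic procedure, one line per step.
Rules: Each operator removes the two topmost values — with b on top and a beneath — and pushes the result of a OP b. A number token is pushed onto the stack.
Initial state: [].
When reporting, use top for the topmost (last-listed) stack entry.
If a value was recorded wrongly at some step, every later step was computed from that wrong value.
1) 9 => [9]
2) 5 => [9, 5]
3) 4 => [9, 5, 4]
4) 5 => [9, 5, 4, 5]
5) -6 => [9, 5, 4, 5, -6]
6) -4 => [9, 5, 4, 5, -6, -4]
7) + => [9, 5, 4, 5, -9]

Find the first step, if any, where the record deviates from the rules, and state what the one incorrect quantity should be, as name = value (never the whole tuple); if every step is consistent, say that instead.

step 7, top = -10

step 1: push 9: top = 9 -> agrees with the record
step 2: push 5: top = 5 -> confirmed correct
step 3: push 4: top = 4 -> in agreement
step 4: push 5: top = 5 -> no discrepancy
step 5: push -6: top = -6 -> verified
step 6: push -4: top = -4 -> verified
step 7: -6 + -4 = -10 -> the recorded entry deviates here
That makes step 7 the first incorrect line — top = -10 is what it should show.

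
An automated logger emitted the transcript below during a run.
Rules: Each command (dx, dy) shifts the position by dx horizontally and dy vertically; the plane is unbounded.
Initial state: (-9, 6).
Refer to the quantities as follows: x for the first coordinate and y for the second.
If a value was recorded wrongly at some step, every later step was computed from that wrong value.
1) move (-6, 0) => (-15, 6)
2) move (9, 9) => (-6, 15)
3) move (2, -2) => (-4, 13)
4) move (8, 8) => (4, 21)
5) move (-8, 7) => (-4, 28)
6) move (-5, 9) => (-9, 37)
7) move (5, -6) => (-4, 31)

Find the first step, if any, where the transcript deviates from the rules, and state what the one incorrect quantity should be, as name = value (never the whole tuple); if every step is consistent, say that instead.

no error

Recomputing the run from the initial state:
step 1: x = -15, y = 6
step 2: x = -6, y = 15
step 3: x = -4, y = 13
step 4: x = 4, y = 21
step 5: x = -4, y = 28
step 6: x = -9, y = 37
step 7: x = -4, y = 31
This matches the transcript at every step.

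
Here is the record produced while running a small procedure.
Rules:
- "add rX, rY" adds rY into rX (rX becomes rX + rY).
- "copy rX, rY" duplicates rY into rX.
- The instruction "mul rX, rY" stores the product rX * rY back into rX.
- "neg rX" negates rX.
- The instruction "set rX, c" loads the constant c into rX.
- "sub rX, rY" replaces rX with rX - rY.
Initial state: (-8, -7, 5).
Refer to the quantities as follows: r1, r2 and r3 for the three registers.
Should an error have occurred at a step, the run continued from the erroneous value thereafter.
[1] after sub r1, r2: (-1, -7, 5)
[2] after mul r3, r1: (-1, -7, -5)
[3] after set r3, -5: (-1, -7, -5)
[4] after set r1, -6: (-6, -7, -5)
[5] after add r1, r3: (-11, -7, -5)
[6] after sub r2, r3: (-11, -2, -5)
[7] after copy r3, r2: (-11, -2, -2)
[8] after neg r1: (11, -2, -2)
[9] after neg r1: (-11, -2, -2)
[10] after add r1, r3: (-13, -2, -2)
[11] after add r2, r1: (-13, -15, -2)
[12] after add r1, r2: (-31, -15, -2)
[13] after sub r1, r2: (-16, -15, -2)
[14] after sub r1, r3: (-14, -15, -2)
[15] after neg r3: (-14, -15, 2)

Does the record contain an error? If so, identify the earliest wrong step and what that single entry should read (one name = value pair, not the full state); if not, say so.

step 12, r1 = -28

Step 1: r1 = -8 - -7 = -1 — exactly as logged.
Step 2: r3 = 5 * -1 = -5 — exactly as logged.
Step 3: r3 = -5 — same as recorded.
Step 4: r1 = -6 — verified.
Step 5: r1 = -6 + -5 = -11 — verified.
Step 6: r2 = -7 - -5 = -2 — same as recorded.
Step 7: r3 = -2 — matches.
Step 8: r1 = -(-11) = 11 — in agreement.
Step 9: r1 = -(11) = -11 — matches.
Step 10: r1 = -11 + -2 = -13 — agrees with the record.
Step 11: r2 = -2 + -13 = -15 — no discrepancy.
Step 12: r1 = -13 + -15 = -28 — not what was recorded.
First incorrect step: 12; the correct value is r1 = -28.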